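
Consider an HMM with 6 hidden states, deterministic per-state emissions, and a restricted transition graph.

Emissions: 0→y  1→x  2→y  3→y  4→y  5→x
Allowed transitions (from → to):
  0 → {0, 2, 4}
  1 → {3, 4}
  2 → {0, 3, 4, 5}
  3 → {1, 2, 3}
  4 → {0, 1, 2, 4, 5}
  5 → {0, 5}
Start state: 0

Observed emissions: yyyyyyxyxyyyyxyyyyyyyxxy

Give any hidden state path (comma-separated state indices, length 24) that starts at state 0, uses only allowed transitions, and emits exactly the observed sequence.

  t0 'y' -> {0,2,3,4}, take 0 (start)
  t1 'y' -> {0,2,3,4}, take 0 (0->0 ok)
  t2 'y' -> {0,2,3,4}, take 4 (0->4 ok)
  t3 'y' -> {0,2,3,4}, take 4 (4->4 ok)
  t4 'y' -> {0,2,3,4}, take 2 (4->2 ok)
  t5 'y' -> {0,2,3,4}, take 3 (2->3 ok)
  t6 'x' -> {1,5}, take 1 (3->1 ok)
  t7 'y' -> {0,2,3,4}, take 3 (1->3 ok)
  t8 'x' -> {1,5}, take 1 (3->1 ok)
  t9 'y' -> {0,2,3,4}, take 4 (1->4 ok)
  t10 'y' -> {0,2,3,4}, take 2 (4->2 ok)
  t11 'y' -> {0,2,3,4}, take 0 (2->0 ok)
  t12 'y' -> {0,2,3,4}, take 2 (0->2 ok)
  t13 'x' -> {1,5}, take 5 (2->5 ok)
  t14 'y' -> {0,2,3,4}, take 0 (5->0 ok)
  t15 'y' -> {0,2,3,4}, take 2 (0->2 ok)
  t16 'y' -> {0,2,3,4}, take 0 (2->0 ok)
  t17 'y' -> {0,2,3,4}, take 0 (0->0 ok)
  t18 'y' -> {0,2,3,4}, take 2 (0->2 ok)
  t19 'y' -> {0,2,3,4}, take 3 (2->3 ok)
  t20 'y' -> {0,2,3,4}, take 2 (3->2 ok)
  t21 'x' -> {1,5}, take 5 (2->5 ok)
  t22 'x' -> {1,5}, take 5 (5->5 ok)
  t23 'y' -> {0,2,3,4}, take 0 (5->0 ok)

0,0,4,4,2,3,1,3,1,4,2,0,2,5,0,2,0,0,2,3,2,5,5,0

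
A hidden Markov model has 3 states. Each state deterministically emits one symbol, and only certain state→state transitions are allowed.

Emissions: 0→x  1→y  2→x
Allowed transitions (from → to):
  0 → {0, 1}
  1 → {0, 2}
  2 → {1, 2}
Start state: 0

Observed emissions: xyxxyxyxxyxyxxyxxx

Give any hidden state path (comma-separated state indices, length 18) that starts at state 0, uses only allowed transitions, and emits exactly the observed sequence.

  [0] x  {0,2}  => 0  start
  [1] y  {1}  => 1  0->1 ok
  [2] x  {0,2}  => 2  1->2 ok
  [3] x  {0,2}  => 2  2->2 ok
  [4] y  {1}  => 1  2->1 ok
  [5] x  {0,2}  => 2  1->2 ok
  [6] y  {1}  => 1  2->1 ok
  [7] x  {0,2}  => 2  1->2 ok
  [8] x  {0,2}  => 2  2->2 ok
  [9] y  {1}  => 1  2->1 ok
  [10] x  {0,2}  => 0  1->0 ok
  [11] y  {1}  => 1  0->1 ok
  [12] x  {0,2}  => 0  1->0 ok
  [13] x  {0,2}  => 0  0->0 ok
  [14] y  {1}  => 1  0->1 ok
  [15] x  {0,2}  => 2  1->2 ok
  [16] x  {0,2}  => 2  2->2 ok
  [17] x  {0,2}  => 2  2->2 ok

0,1,2,2,1,2,1,2,2,1,0,1,0,0,1,2,2,2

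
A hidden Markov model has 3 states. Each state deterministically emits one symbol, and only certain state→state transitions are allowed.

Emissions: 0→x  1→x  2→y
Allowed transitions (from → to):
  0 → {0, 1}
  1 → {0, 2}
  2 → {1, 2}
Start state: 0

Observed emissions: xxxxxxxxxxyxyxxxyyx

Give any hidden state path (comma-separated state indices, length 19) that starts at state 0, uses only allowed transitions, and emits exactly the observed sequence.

  pos 0: x in {0,1}, choose 0; start
  pos 1: x in {0,1}, choose 0; 0->0 ok
  pos 2: x in {0,1}, choose 0; 0->0 ok
  pos 3: x in {0,1}, choose 0; 0->0 ok
  pos 4: x in {0,1}, choose 1; 0->1 ok
  pos 5: x in {0,1}, choose 0; 1->0 ok
  pos 6: x in {0,1}, choose 0; 0->0 ok
  pos 7: x in {0,1}, choose 1; 0->1 ok
  pos 8: x in {0,1}, choose 0; 1->0 ok
  pos 9: x in {0,1}, choose 1; 0->1 ok
  pos 10: y in {2}, choose 2; 1->2 ok
  pos 11: x in {0,1}, choose 1; 2->1 ok
  pos 12: y in {2}, choose 2; 1->2 ok
  pos 13: x in {0,1}, choose 1; 2->1 ok
  pos 14: x in {0,1}, choose 0; 1->0 ok
  pos 15: x in {0,1}, choose 1; 0->1 ok
  pos 16: y in {2}, choose 2; 1->2 ok
  pos 17: y in {2}, choose 2; 2->2 ok
  pos 18: x in {0,1}, choose 1; 2->1 ok

0,0,0,0,1,0,0,1,0,1,2,1,2,1,0,1,2,2,1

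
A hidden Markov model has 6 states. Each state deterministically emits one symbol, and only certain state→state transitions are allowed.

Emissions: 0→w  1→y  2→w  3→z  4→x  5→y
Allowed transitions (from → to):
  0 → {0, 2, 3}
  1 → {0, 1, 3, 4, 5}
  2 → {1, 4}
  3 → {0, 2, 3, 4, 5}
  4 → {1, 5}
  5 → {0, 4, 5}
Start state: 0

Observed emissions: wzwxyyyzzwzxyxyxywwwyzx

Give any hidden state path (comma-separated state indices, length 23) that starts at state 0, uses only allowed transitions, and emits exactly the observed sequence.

  t0 'w' -> {0,2}, take 0 (start)
  t1 'z' -> {3}, take 3 (0->3 ok)
  t2 'w' -> {0,2}, take 2 (3->2 ok)
  t3 'x' -> {4}, take 4 (2->4 ok)
  t4 'y' -> {1,5}, take 1 (4->1 ok)
  t5 'y' -> {1,5}, take 1 (1->1 ok)
  t6 'y' -> {1,5}, take 1 (1->1 ok)
  t7 'z' -> {3}, take 3 (1->3 ok)
  t8 'z' -> {3}, take 3 (3->3 ok)
  t9 'w' -> {0,2}, take 0 (3->0 ok)
  t10 'z' -> {3}, take 3 (0->3 ok)
  t11 'x' -> {4}, take 4 (3->4 ok)
  t12 'y' -> {1,5}, take 1 (4->1 ok)
  t13 'x' -> {4}, take 4 (1->4 ok)
  t14 'y' -> {1,5}, take 1 (4->1 ok)
  t15 'x' -> {4}, take 4 (1->4 ok)
  t16 'y' -> {1,5}, take 5 (4->5 ok)
  t17 'w' -> {0,2}, take 0 (5->0 ok)
  t18 'w' -> {0,2}, take 0 (0->0 ok)
  t19 'w' -> {0,2}, take 2 (0->2 ok)
  t20 'y' -> {1,5}, take 1 (2->1 ok)
  t21 'z' -> {3}, take 3 (1->3 ok)
  t22 'x' -> {4}, take 4 (3->4 ok)

0,3,2,4,1,1,1,3,3,0,3,4,1,4,1,4,5,0,0,2,1,3,4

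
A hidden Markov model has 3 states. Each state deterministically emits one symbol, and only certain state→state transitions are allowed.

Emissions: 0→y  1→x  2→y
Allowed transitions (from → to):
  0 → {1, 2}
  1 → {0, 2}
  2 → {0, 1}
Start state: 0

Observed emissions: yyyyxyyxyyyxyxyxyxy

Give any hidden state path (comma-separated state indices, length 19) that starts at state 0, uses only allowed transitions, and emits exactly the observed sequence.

  [0] y  {0,2}  => 0  start
  [1] y  {0,2}  => 2  0->2 ok
  [2] y  {0,2}  => 0  2->0 ok
  [3] y  {0,2}  => 2  0->2 ok
  [4] x  {1}  => 1  2->1 ok
  [5] y  {0,2}  => 2  1->2 ok
  [6] y  {0,2}  => 0  2->0 ok
  [7] x  {1}  => 1  0->1 ok
  [8] y  {0,2}  => 2  1->2 ok
  [9] y  {0,2}  => 0  2->0 ok
  [10] y  {0,2}  => 2  0->2 ok
  [11] x  {1}  => 1  2->1 ok
  [12] y  {0,2}  => 0  1->0 ok
  [13] x  {1}  => 1  0->1 ok
  [14] y  {0,2}  => 2  1->2 ok
  [15] x  {1}  => 1  2->1 ok
  [16] y  {0,2}  => 0  1->0 ok
  [17] x  {1}  => 1  0->1 ok
  [18] y  {0,2}  => 2  1->2 ok

0,2,0,2,1,2,0,1,2,0,2,1,0,1,2,1,0,1,2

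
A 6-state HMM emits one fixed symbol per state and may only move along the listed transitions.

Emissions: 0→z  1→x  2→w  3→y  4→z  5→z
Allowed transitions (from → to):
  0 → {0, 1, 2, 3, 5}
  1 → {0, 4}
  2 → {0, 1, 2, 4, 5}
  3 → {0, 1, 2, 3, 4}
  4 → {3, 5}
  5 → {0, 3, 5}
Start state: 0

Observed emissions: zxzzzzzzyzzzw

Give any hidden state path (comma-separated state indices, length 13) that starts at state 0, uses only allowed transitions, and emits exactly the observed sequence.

  [0] z  {0,4,5}  => 0  start
  [1] x  {1}  => 1  0->1 ok
  [2] z  {0,4,5}  => 0  1->0 ok
  [3] z  {0,4,5}  => 0  0->0 ok
  [4] z  {0,4,5}  => 5  0->5 ok
  [5] z  {0,4,5}  => 0  5->0 ok
  [6] z  {0,4,5}  => 5  0->5 ok
  [7] z  {0,4,5}  => 5  5->5 ok
  [8] y  {3}  => 3  5->3 ok
  [9] z  {0,4,5}  => 4  3->4 ok
  [10] z  {0,4,5}  => 5  4->5 ok
  [11] z  {0,4,5}  => 0  5->0 ok
  [12] w  {2}  => 2  0->2 ok

0,1,0,0,5,0,5,5,3,4,5,0,2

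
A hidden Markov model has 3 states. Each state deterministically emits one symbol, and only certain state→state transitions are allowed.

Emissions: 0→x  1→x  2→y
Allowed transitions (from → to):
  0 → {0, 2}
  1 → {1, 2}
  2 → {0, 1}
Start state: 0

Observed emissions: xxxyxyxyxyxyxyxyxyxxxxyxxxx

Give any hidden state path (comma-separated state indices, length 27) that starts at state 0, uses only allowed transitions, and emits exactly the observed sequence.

  [0] x  {0,1}  => 0  start
  [1] x  {0,1}  => 0  0->0 ok
  [2] x  {0,1}  => 0  0->0 ok
  [3] y  {2}  => 2  0->2 ok
  [4] x  {0,1}  => 1  2->1 ok
  [5] y  {2}  => 2  1->2 ok
  [6] x  {0,1}  => 1  2->1 ok
  [7] y  {2}  => 2  1->2 ok
  [8] x  {0,1}  => 0  2->0 ok
  [9] y  {2}  => 2  0->2 ok
  [10] x  {0,1}  => 0  2->0 ok
  [11] y  {2}  => 2  0->2 ok
  [12] x  {0,1}  => 0  2->0 ok
  [13] y  {2}  => 2  0->2 ok
  [14] x  {0,1}  => 0  2->0 ok
  [15] y  {2}  => 2  0->2 ok
  [16] x  {0,1}  => 1  2->1 ok
  [17] y  {2}  => 2  1->2 ok
  [18] x  {0,1}  => 1  2->1 ok
  [19] x  {0,1}  => 1  1->1 ok
  [20] x  {0,1}  => 1  1->1 ok
  [21] x  {0,1}  => 1  1->1 ok
  [22] y  {2}  => 2  1->2 ok
  [23] x  {0,1}  => 0  2->0 ok
  [24] x  {0,1}  => 0  0->0 ok
  [25] x  {0,1}  => 0  0->0 ok
  [26] x  {0,1}  => 0  0->0 ok

0,0,0,2,1,2,1,2,0,2,0,2,0,2,0,2,1,2,1,1,1,1,2,0,0,0,0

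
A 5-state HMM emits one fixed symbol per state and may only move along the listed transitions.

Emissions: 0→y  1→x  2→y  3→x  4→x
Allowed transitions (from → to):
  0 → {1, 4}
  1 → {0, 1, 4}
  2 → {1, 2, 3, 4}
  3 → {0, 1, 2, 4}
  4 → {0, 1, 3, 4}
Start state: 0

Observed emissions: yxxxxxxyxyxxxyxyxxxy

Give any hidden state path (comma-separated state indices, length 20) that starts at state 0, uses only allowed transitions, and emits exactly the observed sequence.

  pos 0: y in {0,2}, choose 0; start
  pos 1: x in {1,3,4}, choose 1; 0->1 ok
  pos 2: x in {1,3,4}, choose 4; 1->4 ok
  pos 3: x in {1,3,4}, choose 4; 4->4 ok
  pos 4: x in {1,3,4}, choose 4; 4->4 ok
  pos 5: x in {1,3,4}, choose 3; 4->3 ok
  pos 6: x in {1,3,4}, choose 1; 3->1 ok
  pos 7: y in {0,2}, choose 0; 1->0 ok
  pos 8: x in {1,3,4}, choose 4; 0->4 ok
  pos 9: y in {0,2}, choose 0; 4->0 ok
  pos 10: x in {1,3,4}, choose 4; 0->4 ok
  pos 11: x in {1,3,4}, choose 1; 4->1 ok
  pos 12: x in {1,3,4}, choose 1; 1->1 ok
  pos 13: y in {0,2}, choose 0; 1->0 ok
  pos 14: x in {1,3,4}, choose 1; 0->1 ok
  pos 15: y in {0,2}, choose 0; 1->0 ok
  pos 16: x in {1,3,4}, choose 1; 0->1 ok
  pos 17: x in {1,3,4}, choose 4; 1->4 ok
  pos 18: x in {1,3,4}, choose 3; 4->3 ok
  pos 19: y in {0,2}, choose 2; 3->2 ok

0,1,4,4,4,3,1,0,4,0,4,1,1,0,1,0,1,4,3,2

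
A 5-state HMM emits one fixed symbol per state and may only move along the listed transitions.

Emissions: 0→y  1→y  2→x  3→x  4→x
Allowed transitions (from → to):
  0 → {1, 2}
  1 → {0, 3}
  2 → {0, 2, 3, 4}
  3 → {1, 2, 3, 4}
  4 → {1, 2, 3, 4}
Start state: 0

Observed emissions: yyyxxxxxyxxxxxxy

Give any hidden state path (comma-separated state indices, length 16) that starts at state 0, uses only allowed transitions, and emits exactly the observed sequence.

0,1,0,2,3,2,4,4,1,3,4,4,3,3,3,1

  pos 0: y in {0,1}, choose 0; start
  pos 1: y in {0,1}, choose 1; 0->1 ok
  pos 2: y in {0,1}, choose 0; 1->0 ok
  pos 3: x in {2,3,4}, choose 2; 0->2 ok
  pos 4: x in {2,3,4}, choose 3; 2->3 ok
  pos 5: x in {2,3,4}, choose 2; 3->2 ok
  pos 6: x in {2,3,4}, choose 4; 2->4 ok
  pos 7: x in {2,3,4}, choose 4; 4->4 ok
  pos 8: y in {0,1}, choose 1; 4->1 ok
  pos 9: x in {2,3,4}, choose 3; 1->3 ok
  pos 10: x in {2,3,4}, choose 4; 3->4 ok
  pos 11: x in {2,3,4}, choose 4; 4->4 ok
  pos 12: x in {2,3,4}, choose 3; 4->3 ok
  pos 13: x in {2,3,4}, choose 3; 3->3 ok
  pos 14: x in {2,3,4}, choose 3; 3->3 ok
  pos 15: y in {0,1}, choose 1; 3->1 ok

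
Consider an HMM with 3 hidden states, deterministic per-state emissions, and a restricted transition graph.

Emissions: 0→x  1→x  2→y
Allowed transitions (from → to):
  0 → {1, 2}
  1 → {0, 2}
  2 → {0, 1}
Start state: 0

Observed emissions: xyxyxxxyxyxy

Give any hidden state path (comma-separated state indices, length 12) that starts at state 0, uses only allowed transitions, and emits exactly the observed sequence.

0,2,1,2,0,1,0,2,1,2,1,2

  [0] x  {0,1}  => 0  start
  [1] y  {2}  => 2  0->2 ok
  [2] x  {0,1}  => 1  2->1 ok
  [3] y  {2}  => 2  1->2 ok
  [4] x  {0,1}  => 0  2->0 ok
  [5] x  {0,1}  => 1  0->1 ok
  [6] x  {0,1}  => 0  1->0 ok
  [7] y  {2}  => 2  0->2 ok
  [8] x  {0,1}  => 1  2->1 ok
  [9] y  {2}  => 2  1->2 ok
  [10] x  {0,1}  => 1  2->1 ok
  [11] y  {2}  => 2  1->2 ok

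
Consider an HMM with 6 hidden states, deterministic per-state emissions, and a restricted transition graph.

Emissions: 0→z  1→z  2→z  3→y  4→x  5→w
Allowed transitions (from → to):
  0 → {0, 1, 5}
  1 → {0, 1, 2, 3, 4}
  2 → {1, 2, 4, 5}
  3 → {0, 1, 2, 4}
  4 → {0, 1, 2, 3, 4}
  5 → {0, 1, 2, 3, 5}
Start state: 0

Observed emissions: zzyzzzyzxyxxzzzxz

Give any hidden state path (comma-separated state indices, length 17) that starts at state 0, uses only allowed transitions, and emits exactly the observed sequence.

  [0] z  {0,1,2}  => 0  start
  [1] z  {0,1,2}  => 1  0->1 ok
  [2] y  {3}  => 3  1->3 ok
  [3] z  {0,1,2}  => 0  3->0 ok
  [4] z  {0,1,2}  => 0  0->0 ok
  [5] z  {0,1,2}  => 1  0->1 ok
  [6] y  {3}  => 3  1->3 ok
  [7] z  {0,1,2}  => 1  3->1 ok
  [8] x  {4}  => 4  1->4 ok
  [9] y  {3}  => 3  4->3 ok
  [10] x  {4}  => 4  3->4 ok
  [11] x  {4}  => 4  4->4 ok
  [12] z  {0,1,2}  => 2  4->2 ok
  [13] z  {0,1,2}  => 1  2->1 ok
  [14] z  {0,1,2}  => 2  1->2 ok
  [15] x  {4}  => 4  2->4 ok
  [16] z  {0,1,2}  => 0  4->0 ok

0,1,3,0,0,1,3,1,4,3,4,4,2,1,2,4,0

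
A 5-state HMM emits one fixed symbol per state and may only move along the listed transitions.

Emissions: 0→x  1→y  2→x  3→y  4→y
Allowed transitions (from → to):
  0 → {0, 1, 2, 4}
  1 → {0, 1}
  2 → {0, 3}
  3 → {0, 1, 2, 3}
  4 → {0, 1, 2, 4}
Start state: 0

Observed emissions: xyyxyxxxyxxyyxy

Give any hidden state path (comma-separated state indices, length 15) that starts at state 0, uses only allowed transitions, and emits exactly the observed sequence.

0,4,4,0,4,2,0,2,3,0,0,1,1,0,4

  0: obs=x cand={0,2} pick 0 [start]
  1: obs=y cand={1,3,4} pick 4 [0->4 ok]
  2: obs=y cand={1,3,4} pick 4 [4->4 ok]
  3: obs=x cand={0,2} pick 0 [4->0 ok]
  4: obs=y cand={1,3,4} pick 4 [0->4 ok]
  5: obs=x cand={0,2} pick 2 [4->2 ok]
  6: obs=x cand={0,2} pick 0 [2->0 ok]
  7: obs=x cand={0,2} pick 2 [0->2 ok]
  8: obs=y cand={1,3,4} pick 3 [2->3 ok]
  9: obs=x cand={0,2} pick 0 [3->0 ok]
  10: obs=x cand={0,2} pick 0 [0->0 ok]
  11: obs=y cand={1,3,4} pick 1 [0->1 ok]
  12: obs=y cand={1,3,4} pick 1 [1->1 ok]
  13: obs=x cand={0,2} pick 0 [1->0 ok]
  14: obs=y cand={1,3,4} pick 4 [0->4 ok]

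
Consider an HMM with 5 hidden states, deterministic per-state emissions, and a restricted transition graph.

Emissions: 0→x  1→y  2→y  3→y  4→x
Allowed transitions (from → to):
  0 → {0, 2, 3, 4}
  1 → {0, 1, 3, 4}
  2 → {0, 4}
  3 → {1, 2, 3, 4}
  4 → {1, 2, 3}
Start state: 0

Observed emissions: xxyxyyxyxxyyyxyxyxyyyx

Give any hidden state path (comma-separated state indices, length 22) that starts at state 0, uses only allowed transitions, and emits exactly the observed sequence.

0,4,2,4,1,3,4,1,0,4,3,3,1,4,1,0,3,4,1,3,1,0

  0: obs=x cand={0,4} pick 0 [start]
  1: obs=x cand={0,4} pick 4 [0->4 ok]
  2: obs=y cand={1,2,3} pick 2 [4->2 ok]
  3: obs=x cand={0,4} pick 4 [2->4 ok]
  4: obs=y cand={1,2,3} pick 1 [4->1 ok]
  5: obs=y cand={1,2,3} pick 3 [1->3 ok]
  6: obs=x cand={0,4} pick 4 [3->4 ok]
  7: obs=y cand={1,2,3} pick 1 [4->1 ok]
  8: obs=x cand={0,4} pick 0 [1->0 ok]
  9: obs=x cand={0,4} pick 4 [0->4 ok]
  10: obs=y cand={1,2,3} pick 3 [4->3 ok]
  11: obs=y cand={1,2,3} pick 3 [3->3 ok]
  12: obs=y cand={1,2,3} pick 1 [3->1 ok]
  13: obs=x cand={0,4} pick 4 [1->4 ok]
  14: obs=y cand={1,2,3} pick 1 [4->1 ok]
  15: obs=x cand={0,4} pick 0 [1->0 ok]
  16: obs=y cand={1,2,3} pick 3 [0->3 ok]
  17: obs=x cand={0,4} pick 4 [3->4 ok]
  18: obs=y cand={1,2,3} pick 1 [4->1 ok]
  19: obs=y cand={1,2,3} pick 3 [1->3 ok]
  20: obs=y cand={1,2,3} pick 1 [3->1 ok]
  21: obs=x cand={0,4} pick 0 [1->0 ok]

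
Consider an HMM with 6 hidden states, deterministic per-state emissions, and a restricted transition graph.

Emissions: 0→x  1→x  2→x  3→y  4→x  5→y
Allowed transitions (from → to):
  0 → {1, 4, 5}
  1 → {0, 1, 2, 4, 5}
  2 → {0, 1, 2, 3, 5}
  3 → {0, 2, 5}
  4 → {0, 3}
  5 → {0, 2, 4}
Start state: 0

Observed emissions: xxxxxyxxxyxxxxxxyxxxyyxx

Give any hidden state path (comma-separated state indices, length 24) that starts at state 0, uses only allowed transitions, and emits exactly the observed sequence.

  [0] x  {0,1,2,4}  => 0  start
  [1] x  {0,1,2,4}  => 4  0->4 ok
  [2] x  {0,1,2,4}  => 0  4->0 ok
  [3] x  {0,1,2,4}  => 1  0->1 ok
  [4] x  {0,1,2,4}  => 0  1->0 ok
  [5] y  {3,5}  => 5  0->5 ok
  [6] x  {0,1,2,4}  => 2  5->2 ok
  [7] x  {0,1,2,4}  => 2  2->2 ok
  [8] x  {0,1,2,4}  => 2  2->2 ok
  [9] y  {3,5}  => 3  2->3 ok
  [10] x  {0,1,2,4}  => 0  3->0 ok
  [11] x  {0,1,2,4}  => 1  0->1 ok
  [12] x  {0,1,2,4}  => 1  1->1 ok
  [13] x  {0,1,2,4}  => 1  1->1 ok
  [14] x  {0,1,2,4}  => 2  1->2 ok
  [15] x  {0,1,2,4}  => 0  2->0 ok
  [16] y  {3,5}  => 5  0->5 ok
  [17] x  {0,1,2,4}  => 2  5->2 ok
  [18] x  {0,1,2,4}  => 1  2->1 ok
  [19] x  {0,1,2,4}  => 2  1->2 ok
  [20] y  {3,5}  => 3  2->3 ok
  [21] y  {3,5}  => 5  3->5 ok
  [22] x  {0,1,2,4}  => 0  5->0 ok
  [23] x  {0,1,2,4}  => 1  0->1 ok

0,4,0,1,0,5,2,2,2,3,0,1,1,1,2,0,5,2,1,2,3,5,0,1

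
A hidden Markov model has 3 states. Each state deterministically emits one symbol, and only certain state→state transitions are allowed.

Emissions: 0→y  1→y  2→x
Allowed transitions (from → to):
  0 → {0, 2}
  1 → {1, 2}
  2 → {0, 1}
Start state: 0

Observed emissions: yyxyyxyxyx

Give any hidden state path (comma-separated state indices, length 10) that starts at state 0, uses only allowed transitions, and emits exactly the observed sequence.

0,0,2,0,0,2,1,2,1,2

  pos 0: y in {0,1}, choose 0; start
  pos 1: y in {0,1}, choose 0; 0->0 ok
  pos 2: x in {2}, choose 2; 0->2 ok
  pos 3: y in {0,1}, choose 0; 2->0 ok
  pos 4: y in {0,1}, choose 0; 0->0 ok
  pos 5: x in {2}, choose 2; 0->2 ok
  pos 6: y in {0,1}, choose 1; 2->1 ok
  pos 7: x in {2}, choose 2; 1->2 ok
  pos 8: y in {0,1}, choose 1; 2->1 ok
  pos 9: x in {2}, choose 2; 1->2 ok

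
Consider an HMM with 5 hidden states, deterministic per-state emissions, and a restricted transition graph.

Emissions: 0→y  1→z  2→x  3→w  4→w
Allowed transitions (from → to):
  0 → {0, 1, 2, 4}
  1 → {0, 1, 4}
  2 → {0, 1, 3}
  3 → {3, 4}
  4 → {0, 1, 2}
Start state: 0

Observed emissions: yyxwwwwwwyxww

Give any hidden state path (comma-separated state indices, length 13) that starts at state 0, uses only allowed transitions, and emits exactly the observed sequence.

0,0,2,3,3,3,3,3,4,0,2,3,4

  0: obs=y cand={0} pick 0 [start]
  1: obs=y cand={0} pick 0 [0->0 ok]
  2: obs=x cand={2} pick 2 [0->2 ok]
  3: obs=w cand={3,4} pick 3 [2->3 ok]
  4: obs=w cand={3,4} pick 3 [3->3 ok]
  5: obs=w cand={3,4} pick 3 [3->3 ok]
  6: obs=w cand={3,4} pick 3 [3->3 ok]
  7: obs=w cand={3,4} pick 3 [3->3 ok]
  8: obs=w cand={3,4} pick 4 [3->4 ok]
  9: obs=y cand={0} pick 0 [4->0 ok]
  10: obs=x cand={2} pick 2 [0->2 ok]
  11: obs=w cand={3,4} pick 3 [2->3 ok]
  12: obs=w cand={3,4} pick 4 [3->4 ok]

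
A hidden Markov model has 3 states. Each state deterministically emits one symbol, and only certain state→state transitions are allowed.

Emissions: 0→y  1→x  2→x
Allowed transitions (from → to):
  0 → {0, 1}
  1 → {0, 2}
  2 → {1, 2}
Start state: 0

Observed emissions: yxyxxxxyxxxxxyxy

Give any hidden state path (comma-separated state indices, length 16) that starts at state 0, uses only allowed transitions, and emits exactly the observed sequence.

0,1,0,1,2,2,1,0,1,2,2,2,1,0,1,0

  t0 'y' -> {0}, take 0 (start)
  t1 'x' -> {1,2}, take 1 (0->1 ok)
  t2 'y' -> {0}, take 0 (1->0 ok)
  t3 'x' -> {1,2}, take 1 (0->1 ok)
  t4 'x' -> {1,2}, take 2 (1->2 ok)
  t5 'x' -> {1,2}, take 2 (2->2 ok)
  t6 'x' -> {1,2}, take 1 (2->1 ok)
  t7 'y' -> {0}, take 0 (1->0 ok)
  t8 'x' -> {1,2}, take 1 (0->1 ok)
  t9 'x' -> {1,2}, take 2 (1->2 ok)
  t10 'x' -> {1,2}, take 2 (2->2 ok)
  t11 'x' -> {1,2}, take 2 (2->2 ok)
  t12 'x' -> {1,2}, take 1 (2->1 ok)
  t13 'y' -> {0}, take 0 (1->0 ok)
  t14 'x' -> {1,2}, take 1 (0->1 ok)
  t15 'y' -> {0}, take 0 (1->0 ok)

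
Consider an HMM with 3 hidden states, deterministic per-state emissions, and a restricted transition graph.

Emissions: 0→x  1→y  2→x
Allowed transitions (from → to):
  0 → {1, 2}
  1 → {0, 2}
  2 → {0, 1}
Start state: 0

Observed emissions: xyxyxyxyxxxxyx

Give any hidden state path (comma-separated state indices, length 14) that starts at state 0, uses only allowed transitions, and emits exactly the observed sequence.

  0: obs=x cand={0,2} pick 0 [start]
  1: obs=y cand={1} pick 1 [0->1 ok]
  2: obs=x cand={0,2} pick 2 [1->2 ok]
  3: obs=y cand={1} pick 1 [2->1 ok]
  4: obs=x cand={0,2} pick 0 [1->0 ok]
  5: obs=y cand={1} pick 1 [0->1 ok]
  6: obs=x cand={0,2} pick 0 [1->0 ok]
  7: obs=y cand={1} pick 1 [0->1 ok]
  8: obs=x cand={0,2} pick 0 [1->0 ok]
  9: obs=x cand={0,2} pick 2 [0->2 ok]
  10: obs=x cand={0,2} pick 0 [2->0 ok]
  11: obs=x cand={0,2} pick 2 [0->2 ok]
  12: obs=y cand={1} pick 1 [2->1 ok]
  13: obs=x cand={0,2} pick 0 [1->0 ok]

0,1,2,1,0,1,0,1,0,2,0,2,1,0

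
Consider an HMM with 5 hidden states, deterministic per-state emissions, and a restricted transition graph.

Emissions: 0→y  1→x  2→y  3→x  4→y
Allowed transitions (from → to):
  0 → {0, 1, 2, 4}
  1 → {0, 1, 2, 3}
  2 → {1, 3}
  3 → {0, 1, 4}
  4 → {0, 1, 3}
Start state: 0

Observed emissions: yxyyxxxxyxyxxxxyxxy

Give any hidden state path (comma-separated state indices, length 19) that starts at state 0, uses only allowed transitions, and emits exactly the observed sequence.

  [0] y  {0,2,4}  => 0  start
  [1] x  {1,3}  => 1  0->1 ok
  [2] y  {0,2,4}  => 0  1->0 ok
  [3] y  {0,2,4}  => 4  0->4 ok
  [4] x  {1,3}  => 3  4->3 ok
  [5] x  {1,3}  => 1  3->1 ok
  [6] x  {1,3}  => 1  1->1 ok
  [7] x  {1,3}  => 1  1->1 ok
  [8] y  {0,2,4}  => 2  1->2 ok
  [9] x  {1,3}  => 1  2->1 ok
  [10] y  {0,2,4}  => 2  1->2 ok
  [11] x  {1,3}  => 3  2->3 ok
  [12] x  {1,3}  => 1  3->1 ok
  [13] x  {1,3}  => 1  1->1 ok
  [14] x  {1,3}  => 1  1->1 ok
  [15] y  {0,2,4}  => 2  1->2 ok
  [16] x  {1,3}  => 1  2->1 ok
  [17] x  {1,3}  => 3  1->3 ok
  [18] y  {0,2,4}  => 0  3->0 ok

0,1,0,4,3,1,1,1,2,1,2,3,1,1,1,2,1,3,0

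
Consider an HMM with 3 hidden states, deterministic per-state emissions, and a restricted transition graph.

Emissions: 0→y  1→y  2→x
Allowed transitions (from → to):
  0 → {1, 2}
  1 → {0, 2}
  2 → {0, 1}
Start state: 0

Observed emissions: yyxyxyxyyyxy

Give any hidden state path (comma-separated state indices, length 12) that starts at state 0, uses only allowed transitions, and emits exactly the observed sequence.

  0: obs=y cand={0,1} pick 0 [start]
  1: obs=y cand={0,1} pick 1 [0->1 ok]
  2: obs=x cand={2} pick 2 [1->2 ok]
  3: obs=y cand={0,1} pick 0 [2->0 ok]
  4: obs=x cand={2} pick 2 [0->2 ok]
  5: obs=y cand={0,1} pick 1 [2->1 ok]
  6: obs=x cand={2} pick 2 [1->2 ok]
  7: obs=y cand={0,1} pick 1 [2->1 ok]
  8: obs=y cand={0,1} pick 0 [1->0 ok]
  9: obs=y cand={0,1} pick 1 [0->1 ok]
  10: obs=x cand={2} pick 2 [1->2 ok]
  11: obs=y cand={0,1} pick 1 [2->1 ok]

0,1,2,0,2,1,2,1,0,1,2,1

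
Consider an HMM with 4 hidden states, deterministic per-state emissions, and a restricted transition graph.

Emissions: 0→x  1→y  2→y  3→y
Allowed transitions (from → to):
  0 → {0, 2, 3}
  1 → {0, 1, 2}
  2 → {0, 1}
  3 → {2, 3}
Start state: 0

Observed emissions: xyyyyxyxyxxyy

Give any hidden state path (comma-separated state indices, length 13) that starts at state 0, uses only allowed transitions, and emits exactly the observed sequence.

0,3,2,1,1,0,2,0,2,0,0,2,1

  0: obs=x cand={0} pick 0 [start]
  1: obs=y cand={1,2,3} pick 3 [0->3 ok]
  2: obs=y cand={1,2,3} pick 2 [3->2 ok]
  3: obs=y cand={1,2,3} pick 1 [2->1 ok]
  4: obs=y cand={1,2,3} pick 1 [1->1 ok]
  5: obs=x cand={0} pick 0 [1->0 ok]
  6: obs=y cand={1,2,3} pick 2 [0->2 ok]
  7: obs=x cand={0} pick 0 [2->0 ok]
  8: obs=y cand={1,2,3} pick 2 [0->2 ok]
  9: obs=x cand={0} pick 0 [2->0 ok]
  10: obs=x cand={0} pick 0 [0->0 ok]
  11: obs=y cand={1,2,3} pick 2 [0->2 ok]
  12: obs=y cand={1,2,3} pick 1 [2->1 ok]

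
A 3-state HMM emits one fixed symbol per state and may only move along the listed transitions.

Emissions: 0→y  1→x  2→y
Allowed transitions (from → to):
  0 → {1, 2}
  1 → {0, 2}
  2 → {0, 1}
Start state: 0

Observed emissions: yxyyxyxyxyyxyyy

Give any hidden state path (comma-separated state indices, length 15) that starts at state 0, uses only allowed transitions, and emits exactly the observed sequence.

0,1,2,0,1,0,1,2,1,2,0,1,0,2,0

  [0] y  {0,2}  => 0  start
  [1] x  {1}  => 1  0->1 ok
  [2] y  {0,2}  => 2  1->2 ok
  [3] y  {0,2}  => 0  2->0 ok
  [4] x  {1}  => 1  0->1 ok
  [5] y  {0,2}  => 0  1->0 ok
  [6] x  {1}  => 1  0->1 ok
  [7] y  {0,2}  => 2  1->2 ok
  [8] x  {1}  => 1  2->1 ok
  [9] y  {0,2}  => 2  1->2 ok
  [10] y  {0,2}  => 0  2->0 ok
  [11] x  {1}  => 1  0->1 ok
  [12] y  {0,2}  => 0  1->0 ok
  [13] y  {0,2}  => 2  0->2 ok
  [14] y  {0,2}  => 0  2->0 ok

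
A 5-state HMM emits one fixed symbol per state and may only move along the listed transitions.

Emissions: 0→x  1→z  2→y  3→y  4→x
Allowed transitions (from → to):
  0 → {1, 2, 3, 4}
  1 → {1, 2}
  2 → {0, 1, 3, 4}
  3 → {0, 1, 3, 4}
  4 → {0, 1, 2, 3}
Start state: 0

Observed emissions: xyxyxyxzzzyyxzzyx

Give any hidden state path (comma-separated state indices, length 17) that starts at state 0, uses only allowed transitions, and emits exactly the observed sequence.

  t0 'x' -> {0,4}, take 0 (start)
  t1 'y' -> {2,3}, take 2 (0->2 ok)
  t2 'x' -> {0,4}, take 0 (2->0 ok)
  t3 'y' -> {2,3}, take 3 (0->3 ok)
  t4 'x' -> {0,4}, take 0 (3->0 ok)
  t5 'y' -> {2,3}, take 3 (0->3 ok)
  t6 'x' -> {0,4}, take 4 (3->4 ok)
  t7 'z' -> {1}, take 1 (4->1 ok)
  t8 'z' -> {1}, take 1 (1->1 ok)
  t9 'z' -> {1}, take 1 (1->1 ok)
  t10 'y' -> {2,3}, take 2 (1->2 ok)
  t11 'y' -> {2,3}, take 3 (2->3 ok)
  t12 'x' -> {0,4}, take 0 (3->0 ok)
  t13 'z' -> {1}, take 1 (0->1 ok)
  t14 'z' -> {1}, take 1 (1->1 ok)
  t15 'y' -> {2,3}, take 2 (1->2 ok)
  t16 'x' -> {0,4}, take 4 (2->4 ok)

0,2,0,3,0,3,4,1,1,1,2,3,0,1,1,2,4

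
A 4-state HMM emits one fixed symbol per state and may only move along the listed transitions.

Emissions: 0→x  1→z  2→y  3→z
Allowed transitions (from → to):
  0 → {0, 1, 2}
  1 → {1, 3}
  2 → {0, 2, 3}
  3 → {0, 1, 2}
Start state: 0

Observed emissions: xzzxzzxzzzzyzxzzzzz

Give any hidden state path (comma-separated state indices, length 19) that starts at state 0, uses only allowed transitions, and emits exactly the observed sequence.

0,1,3,0,1,3,0,1,1,1,3,2,3,0,1,1,3,1,3

  pos 0: x in {0}, choose 0; start
  pos 1: z in {1,3}, choose 1; 0->1 ok
  pos 2: z in {1,3}, choose 3; 1->3 ok
  pos 3: x in {0}, choose 0; 3->0 ok
  pos 4: z in {1,3}, choose 1; 0->1 ok
  pos 5: z in {1,3}, choose 3; 1->3 ok
  pos 6: x in {0}, choose 0; 3->0 ok
  pos 7: z in {1,3}, choose 1; 0->1 ok
  pos 8: z in {1,3}, choose 1; 1->1 ok
  pos 9: z in {1,3}, choose 1; 1->1 ok
  pos 10: z in {1,3}, choose 3; 1->3 ok
  pos 11: y in {2}, choose 2; 3->2 ok
  pos 12: z in {1,3}, choose 3; 2->3 ok
  pos 13: x in {0}, choose 0; 3->0 ok
  pos 14: z in {1,3}, choose 1; 0->1 ok
  pos 15: z in {1,3}, choose 1; 1->1 ok
  pos 16: z in {1,3}, choose 3; 1->3 ok
  pos 17: z in {1,3}, choose 1; 3->1 ok
  pos 18: z in {1,3}, choose 3; 1->3 ok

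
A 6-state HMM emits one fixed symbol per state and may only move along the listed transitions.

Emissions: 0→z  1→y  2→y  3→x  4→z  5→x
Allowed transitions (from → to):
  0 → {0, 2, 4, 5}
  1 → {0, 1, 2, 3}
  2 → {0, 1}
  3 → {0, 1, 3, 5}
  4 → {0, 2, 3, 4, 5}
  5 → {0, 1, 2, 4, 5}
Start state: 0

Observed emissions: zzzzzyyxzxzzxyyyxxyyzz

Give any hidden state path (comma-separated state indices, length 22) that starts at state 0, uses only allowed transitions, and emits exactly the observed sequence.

0,0,4,0,4,2,1,3,0,5,4,0,5,2,1,1,3,3,1,2,0,0

  [0] z  {0,4}  => 0  start
  [1] z  {0,4}  => 0  0->0 ok
  [2] z  {0,4}  => 4  0->4 ok
  [3] z  {0,4}  => 0  4->0 ok
  [4] z  {0,4}  => 4  0->4 ok
  [5] y  {1,2}  => 2  4->2 ok
  [6] y  {1,2}  => 1  2->1 ok
  [7] x  {3,5}  => 3  1->3 ok
  [8] z  {0,4}  => 0  3->0 ok
  [9] x  {3,5}  => 5  0->5 ok
  [10] z  {0,4}  => 4  5->4 ok
  [11] z  {0,4}  => 0  4->0 ok
  [12] x  {3,5}  => 5  0->5 ok
  [13] y  {1,2}  => 2  5->2 ok
  [14] y  {1,2}  => 1  2->1 ok
  [15] y  {1,2}  => 1  1->1 ok
  [16] x  {3,5}  => 3  1->3 ok
  [17] x  {3,5}  => 3  3->3 ok
  [18] y  {1,2}  => 1  3->1 ok
  [19] y  {1,2}  => 2  1->2 ok
  [20] z  {0,4}  => 0  2->0 ok
  [21] z  {0,4}  => 0  0->0 ok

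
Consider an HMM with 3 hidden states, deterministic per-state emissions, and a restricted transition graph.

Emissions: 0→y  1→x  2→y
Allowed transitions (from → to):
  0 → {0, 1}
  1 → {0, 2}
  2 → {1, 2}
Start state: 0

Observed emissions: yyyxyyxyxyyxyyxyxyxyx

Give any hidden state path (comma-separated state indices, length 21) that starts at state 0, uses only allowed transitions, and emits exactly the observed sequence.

0,0,0,1,0,0,1,2,1,2,2,1,0,0,1,0,1,2,1,0,1

  [0] y  {0,2}  => 0  start
  [1] y  {0,2}  => 0  0->0 ok
  [2] y  {0,2}  => 0  0->0 ok
  [3] x  {1}  => 1  0->1 ok
  [4] y  {0,2}  => 0  1->0 ok
  [5] y  {0,2}  => 0  0->0 ok
  [6] x  {1}  => 1  0->1 ok
  [7] y  {0,2}  => 2  1->2 ok
  [8] x  {1}  => 1  2->1 ok
  [9] y  {0,2}  => 2  1->2 ok
  [10] y  {0,2}  => 2  2->2 ok
  [11] x  {1}  => 1  2->1 ok
  [12] y  {0,2}  => 0  1->0 ok
  [13] y  {0,2}  => 0  0->0 ok
  [14] x  {1}  => 1  0->1 ok
  [15] y  {0,2}  => 0  1->0 ok
  [16] x  {1}  => 1  0->1 ok
  [17] y  {0,2}  => 2  1->2 ok
  [18] x  {1}  => 1  2->1 ok
  [19] y  {0,2}  => 0  1->0 ok
  [20] x  {1}  => 1  0->1 ok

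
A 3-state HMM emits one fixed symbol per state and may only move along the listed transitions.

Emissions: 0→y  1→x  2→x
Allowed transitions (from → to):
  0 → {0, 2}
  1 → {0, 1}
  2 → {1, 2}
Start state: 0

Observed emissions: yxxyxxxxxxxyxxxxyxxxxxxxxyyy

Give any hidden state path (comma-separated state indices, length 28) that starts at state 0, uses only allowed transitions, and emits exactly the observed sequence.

  t0 'y' -> {0}, take 0 (start)
  t1 'x' -> {1,2}, take 2 (0->2 ok)
  t2 'x' -> {1,2}, take 1 (2->1 ok)
  t3 'y' -> {0}, take 0 (1->0 ok)
  t4 'x' -> {1,2}, take 2 (0->2 ok)
  t5 'x' -> {1,2}, take 2 (2->2 ok)
  t6 'x' -> {1,2}, take 2 (2->2 ok)
  t7 'x' -> {1,2}, take 1 (2->1 ok)
  t8 'x' -> {1,2}, take 1 (1->1 ok)
  t9 'x' -> {1,2}, take 1 (1->1 ok)
  t10 'x' -> {1,2}, take 1 (1->1 ok)
  t11 'y' -> {0}, take 0 (1->0 ok)
  t12 'x' -> {1,2}, take 2 (0->2 ok)
  t13 'x' -> {1,2}, take 2 (2->2 ok)
  t14 'x' -> {1,2}, take 1 (2->1 ok)
  t15 'x' -> {1,2}, take 1 (1->1 ok)
  t16 'y' -> {0}, take 0 (1->0 ok)
  t17 'x' -> {1,2}, take 2 (0->2 ok)
  t18 'x' -> {1,2}, take 2 (2->2 ok)
  t19 'x' -> {1,2}, take 2 (2->2 ok)
  t20 'x' -> {1,2}, take 2 (2->2 ok)
  t21 'x' -> {1,2}, take 2 (2->2 ok)
  t22 'x' -> {1,2}, take 2 (2->2 ok)
  t23 'x' -> {1,2}, take 1 (2->1 ok)
  t24 'x' -> {1,2}, take 1 (1->1 ok)
  t25 'y' -> {0}, take 0 (1->0 ok)
  t26 'y' -> {0}, take 0 (0->0 ok)
  t27 'y' -> {0}, take 0 (0->0 ok)

0,2,1,0,2,2,2,1,1,1,1,0,2,2,1,1,0,2,2,2,2,2,2,1,1,0,0,0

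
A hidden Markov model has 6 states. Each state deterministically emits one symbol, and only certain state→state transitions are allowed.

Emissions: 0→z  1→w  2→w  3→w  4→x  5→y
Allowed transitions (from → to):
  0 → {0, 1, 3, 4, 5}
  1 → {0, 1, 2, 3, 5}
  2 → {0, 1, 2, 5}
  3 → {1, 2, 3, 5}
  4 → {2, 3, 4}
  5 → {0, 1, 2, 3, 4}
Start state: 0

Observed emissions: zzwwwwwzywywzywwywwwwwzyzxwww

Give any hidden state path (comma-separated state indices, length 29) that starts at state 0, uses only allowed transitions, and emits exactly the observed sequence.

  t0 'z' -> {0}, take 0 (start)
  t1 'z' -> {0}, take 0 (0->0 ok)
  t2 'w' -> {1,2,3}, take 3 (0->3 ok)
  t3 'w' -> {1,2,3}, take 1 (3->1 ok)
  t4 'w' -> {1,2,3}, take 1 (1->1 ok)
  t5 'w' -> {1,2,3}, take 1 (1->1 ok)
  t6 'w' -> {1,2,3}, take 2 (1->2 ok)
  t7 'z' -> {0}, take 0 (2->0 ok)
  t8 'y' -> {5}, take 5 (0->5 ok)
  t9 'w' -> {1,2,3}, take 1 (5->1 ok)
  t10 'y' -> {5}, take 5 (1->5 ok)
  t11 'w' -> {1,2,3}, take 1 (5->1 ok)
  t12 'z' -> {0}, take 0 (1->0 ok)
  t13 'y' -> {5}, take 5 (0->5 ok)
  t14 'w' -> {1,2,3}, take 3 (5->3 ok)
  t15 'w' -> {1,2,3}, take 1 (3->1 ok)
  t16 'y' -> {5}, take 5 (1->5 ok)
  t17 'w' -> {1,2,3}, take 2 (5->2 ok)
  t18 'w' -> {1,2,3}, take 2 (2->2 ok)
  t19 'w' -> {1,2,3}, take 2 (2->2 ok)
  t20 'w' -> {1,2,3}, take 2 (2->2 ok)
  t21 'w' -> {1,2,3}, take 2 (2->2 ok)
  t22 'z' -> {0}, take 0 (2->0 ok)
  t23 'y' -> {5}, take 5 (0->5 ok)
  t24 'z' -> {0}, take 0 (5->0 ok)
  t25 'x' -> {4}, take 4 (0->4 ok)
  t26 'w' -> {1,2,3}, take 3 (4->3 ok)
  t27 'w' -> {1,2,3}, take 1 (3->1 ok)
  t28 'w' -> {1,2,3}, take 1 (1->1 ok)

0,0,3,1,1,1,2,0,5,1,5,1,0,5,3,1,5,2,2,2,2,2,0,5,0,4,3,1,1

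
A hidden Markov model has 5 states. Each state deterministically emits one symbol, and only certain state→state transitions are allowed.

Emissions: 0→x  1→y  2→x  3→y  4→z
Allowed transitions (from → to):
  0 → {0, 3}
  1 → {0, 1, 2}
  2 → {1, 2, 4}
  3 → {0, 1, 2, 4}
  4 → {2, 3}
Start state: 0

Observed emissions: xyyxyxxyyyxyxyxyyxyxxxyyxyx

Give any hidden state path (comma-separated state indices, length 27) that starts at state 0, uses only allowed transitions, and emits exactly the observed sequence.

0,3,1,2,1,2,2,1,1,1,0,3,2,1,0,3,1,0,3,0,0,0,3,1,2,1,2

  [0] x  {0,2}  => 0  start
  [1] y  {1,3}  => 3  0->3 ok
  [2] y  {1,3}  => 1  3->1 ok
  [3] x  {0,2}  => 2  1->2 ok
  [4] y  {1,3}  => 1  2->1 ok
  [5] x  {0,2}  => 2  1->2 ok
  [6] x  {0,2}  => 2  2->2 ok
  [7] y  {1,3}  => 1  2->1 ok
  [8] y  {1,3}  => 1  1->1 ok
  [9] y  {1,3}  => 1  1->1 ok
  [10] x  {0,2}  => 0  1->0 ok
  [11] y  {1,3}  => 3  0->3 ok
  [12] x  {0,2}  => 2  3->2 ok
  [13] y  {1,3}  => 1  2->1 ok
  [14] x  {0,2}  => 0  1->0 ok
  [15] y  {1,3}  => 3  0->3 ok
  [16] y  {1,3}  => 1  3->1 ok
  [17] x  {0,2}  => 0  1->0 ok
  [18] y  {1,3}  => 3  0->3 ok
  [19] x  {0,2}  => 0  3->0 ok
  [20] x  {0,2}  => 0  0->0 ok
  [21] x  {0,2}  => 0  0->0 ok
  [22] y  {1,3}  => 3  0->3 ok
  [23] y  {1,3}  => 1  3->1 ok
  [24] x  {0,2}  => 2  1->2 ok
  [25] y  {1,3}  => 1  2->1 ok
  [26] x  {0,2}  => 2  1->2 ok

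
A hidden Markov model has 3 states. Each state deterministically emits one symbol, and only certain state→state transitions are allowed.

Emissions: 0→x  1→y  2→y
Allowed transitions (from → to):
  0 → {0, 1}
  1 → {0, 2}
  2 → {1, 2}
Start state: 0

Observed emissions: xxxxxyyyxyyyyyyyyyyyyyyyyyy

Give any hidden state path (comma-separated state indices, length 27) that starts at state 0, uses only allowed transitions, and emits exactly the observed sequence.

  t0 'x' -> {0}, take 0 (start)
  t1 'x' -> {0}, take 0 (0->0 ok)
  t2 'x' -> {0}, take 0 (0->0 ok)
  t3 'x' -> {0}, take 0 (0->0 ok)
  t4 'x' -> {0}, take 0 (0->0 ok)
  t5 'y' -> {1,2}, take 1 (0->1 ok)
  t6 'y' -> {1,2}, take 2 (1->2 ok)
  t7 'y' -> {1,2}, take 1 (2->1 ok)
  t8 'x' -> {0}, take 0 (1->0 ok)
  t9 'y' -> {1,2}, take 1 (0->1 ok)
  t10 'y' -> {1,2}, take 2 (1->2 ok)
  t11 'y' -> {1,2}, take 2 (2->2 ok)
  t12 'y' -> {1,2}, take 1 (2->1 ok)
  t13 'y' -> {1,2}, take 2 (1->2 ok)
  t14 'y' -> {1,2}, take 2 (2->2 ok)
  t15 'y' -> {1,2}, take 1 (2->1 ok)
  t16 'y' -> {1,2}, take 2 (1->2 ok)
  t17 'y' -> {1,2}, take 2 (2->2 ok)
  t18 'y' -> {1,2}, take 1 (2->1 ok)
  t19 'y' -> {1,2}, take 2 (1->2 ok)
  t20 'y' -> {1,2}, take 1 (2->1 ok)
  t21 'y' -> {1,2}, take 2 (1->2 ok)
  t22 'y' -> {1,2}, take 1 (2->1 ok)
  t23 'y' -> {1,2}, take 2 (1->2 ok)
  t24 'y' -> {1,2}, take 1 (2->1 ok)
  t25 'y' -> {1,2}, take 2 (1->2 ok)
  t26 'y' -> {1,2}, take 1 (2->1 ok)

0,0,0,0,0,1,2,1,0,1,2,2,1,2,2,1,2,2,1,2,1,2,1,2,1,2,1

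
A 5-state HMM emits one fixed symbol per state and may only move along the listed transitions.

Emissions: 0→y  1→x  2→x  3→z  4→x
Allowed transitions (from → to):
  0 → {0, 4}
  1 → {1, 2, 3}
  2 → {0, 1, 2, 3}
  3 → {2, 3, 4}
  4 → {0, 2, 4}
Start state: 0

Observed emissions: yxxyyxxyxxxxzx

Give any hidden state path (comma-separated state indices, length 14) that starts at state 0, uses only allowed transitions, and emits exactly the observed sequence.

0,4,2,0,0,4,2,0,4,4,4,2,3,2

  [0] y  {0}  => 0  start
  [1] x  {1,2,4}  => 4  0->4 ok
  [2] x  {1,2,4}  => 2  4->2 ok
  [3] y  {0}  => 0  2->0 ok
  [4] y  {0}  => 0  0->0 ok
  [5] x  {1,2,4}  => 4  0->4 ok
  [6] x  {1,2,4}  => 2  4->2 ok
  [7] y  {0}  => 0  2->0 ok
  [8] x  {1,2,4}  => 4  0->4 ok
  [9] x  {1,2,4}  => 4  4->4 ok
  [10] x  {1,2,4}  => 4  4->4 ok
  [11] x  {1,2,4}  => 2  4->2 ok
  [12] z  {3}  => 3  2->3 ok
  [13] x  {1,2,4}  => 2  3->2 ok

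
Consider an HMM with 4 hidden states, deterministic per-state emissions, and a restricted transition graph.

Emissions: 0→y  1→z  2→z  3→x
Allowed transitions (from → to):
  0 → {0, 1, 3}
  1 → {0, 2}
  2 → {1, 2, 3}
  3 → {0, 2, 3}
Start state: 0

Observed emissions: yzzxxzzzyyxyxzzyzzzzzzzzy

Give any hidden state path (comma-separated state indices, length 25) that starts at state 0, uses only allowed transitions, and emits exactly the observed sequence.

0,1,2,3,3,2,2,1,0,0,3,0,3,2,1,0,1,2,2,2,2,1,2,1,0

  0: obs=y cand={0} pick 0 [start]
  1: obs=z cand={1,2} pick 1 [0->1 ok]
  2: obs=z cand={1,2} pick 2 [1->2 ok]
  3: obs=x cand={3} pick 3 [2->3 ok]
  4: obs=x cand={3} pick 3 [3->3 ok]
  5: obs=z cand={1,2} pick 2 [3->2 ok]
  6: obs=z cand={1,2} pick 2 [2->2 ok]
  7: obs=z cand={1,2} pick 1 [2->1 ok]
  8: obs=y cand={0} pick 0 [1->0 ok]
  9: obs=y cand={0} pick 0 [0->0 ok]
  10: obs=x cand={3} pick 3 [0->3 ok]
  11: obs=y cand={0} pick 0 [3->0 ok]
  12: obs=x cand={3} pick 3 [0->3 ok]
  13: obs=z cand={1,2} pick 2 [3->2 ok]
  14: obs=z cand={1,2} pick 1 [2->1 ok]
  15: obs=y cand={0} pick 0 [1->0 ok]
  16: obs=z cand={1,2} pick 1 [0->1 ok]
  17: obs=z cand={1,2} pick 2 [1->2 ok]
  18: obs=z cand={1,2} pick 2 [2->2 ok]
  19: obs=z cand={1,2} pick 2 [2->2 ok]
  20: obs=z cand={1,2} pick 2 [2->2 ok]
  21: obs=z cand={1,2} pick 1 [2->1 ok]
  22: obs=z cand={1,2} pick 2 [1->2 ok]
  23: obs=z cand={1,2} pick 1 [2->1 ok]
  24: obs=y cand={0} pick 0 [1->0 ok]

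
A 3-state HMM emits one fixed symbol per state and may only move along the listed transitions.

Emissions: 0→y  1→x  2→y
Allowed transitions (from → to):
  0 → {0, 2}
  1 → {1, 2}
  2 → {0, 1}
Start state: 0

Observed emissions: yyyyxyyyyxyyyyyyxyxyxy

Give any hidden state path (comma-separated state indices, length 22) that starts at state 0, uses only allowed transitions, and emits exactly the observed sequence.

  t0 'y' -> {0,2}, take 0 (start)
  t1 'y' -> {0,2}, take 2 (0->2 ok)
  t2 'y' -> {0,2}, take 0 (2->0 ok)
  t3 'y' -> {0,2}, take 2 (0->2 ok)
  t4 'x' -> {1}, take 1 (2->1 ok)
  t5 'y' -> {0,2}, take 2 (1->2 ok)
  t6 'y' -> {0,2}, take 0 (2->0 ok)
  t7 'y' -> {0,2}, take 0 (0->0 ok)
  t8 'y' -> {0,2}, take 2 (0->2 ok)
  t9 'x' -> {1}, take 1 (2->1 ok)
  t10 'y' -> {0,2}, take 2 (1->2 ok)
  t11 'y' -> {0,2}, take 0 (2->0 ok)
  t12 'y' -> {0,2}, take 0 (0->0 ok)
  t13 'y' -> {0,2}, take 2 (0->2 ok)
  t14 'y' -> {0,2}, take 0 (2->0 ok)
  t15 'y' -> {0,2}, take 2 (0->2 ok)
  t16 'x' -> {1}, take 1 (2->1 ok)
  t17 'y' -> {0,2}, take 2 (1->2 ok)
  t18 'x' -> {1}, take 1 (2->1 ok)
  t19 'y' -> {0,2}, take 2 (1->2 ok)
  t20 'x' -> {1}, take 1 (2->1 ok)
  t21 'y' -> {0,2}, take 2 (1->2 ok)

0,2,0,2,1,2,0,0,2,1,2,0,0,2,0,2,1,2,1,2,1,2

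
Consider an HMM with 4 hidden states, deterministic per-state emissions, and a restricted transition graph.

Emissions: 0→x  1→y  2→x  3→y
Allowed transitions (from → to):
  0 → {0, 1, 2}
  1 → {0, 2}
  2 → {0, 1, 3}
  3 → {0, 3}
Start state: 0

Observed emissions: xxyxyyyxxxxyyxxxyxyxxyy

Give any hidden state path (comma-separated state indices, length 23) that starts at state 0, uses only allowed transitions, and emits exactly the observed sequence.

0,2,1,2,3,3,3,0,2,0,2,3,3,0,0,0,1,2,3,0,2,3,3

  t0 'x' -> {0,2}, take 0 (start)
  t1 'x' -> {0,2}, take 2 (0->2 ok)
  t2 'y' -> {1,3}, take 1 (2->1 ok)
  t3 'x' -> {0,2}, take 2 (1->2 ok)
  t4 'y' -> {1,3}, take 3 (2->3 ok)
  t5 'y' -> {1,3}, take 3 (3->3 ok)
  t6 'y' -> {1,3}, take 3 (3->3 ok)
  t7 'x' -> {0,2}, take 0 (3->0 ok)
  t8 'x' -> {0,2}, take 2 (0->2 ok)
  t9 'x' -> {0,2}, take 0 (2->0 ok)
  t10 'x' -> {0,2}, take 2 (0->2 ok)
  t11 'y' -> {1,3}, take 3 (2->3 ok)
  t12 'y' -> {1,3}, take 3 (3->3 ok)
  t13 'x' -> {0,2}, take 0 (3->0 ok)
  t14 'x' -> {0,2}, take 0 (0->0 ok)
  t15 'x' -> {0,2}, take 0 (0->0 ok)
  t16 'y' -> {1,3}, take 1 (0->1 ok)
  t17 'x' -> {0,2}, take 2 (1->2 ok)
  t18 'y' -> {1,3}, take 3 (2->3 ok)
  t19 'x' -> {0,2}, take 0 (3->0 ok)
  t20 'x' -> {0,2}, take 2 (0->2 ok)
  t21 'y' -> {1,3}, take 3 (2->3 ok)
  t22 'y' -> {1,3}, take 3 (3->3 ok)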